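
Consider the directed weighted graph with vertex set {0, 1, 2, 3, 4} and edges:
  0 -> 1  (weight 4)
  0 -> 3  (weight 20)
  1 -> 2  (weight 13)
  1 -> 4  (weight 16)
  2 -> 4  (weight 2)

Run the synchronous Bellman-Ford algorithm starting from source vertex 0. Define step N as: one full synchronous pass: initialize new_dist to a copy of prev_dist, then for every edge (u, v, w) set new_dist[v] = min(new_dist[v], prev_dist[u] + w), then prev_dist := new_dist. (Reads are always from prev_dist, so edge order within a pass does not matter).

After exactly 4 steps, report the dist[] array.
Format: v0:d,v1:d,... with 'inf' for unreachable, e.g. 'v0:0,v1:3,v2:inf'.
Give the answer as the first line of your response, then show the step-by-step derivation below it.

v0:0,v1:4,v2:17,v3:20,v4:19

step 1: dist = v0:0,v1:4,v2:inf,v3:20,v4:inf
step 2: dist = v0:0,v1:4,v2:17,v3:20,v4:20
step 3: dist = v0:0,v1:4,v2:17,v3:20,v4:19
step 4: dist = v0:0,v1:4,v2:17,v3:20,v4:19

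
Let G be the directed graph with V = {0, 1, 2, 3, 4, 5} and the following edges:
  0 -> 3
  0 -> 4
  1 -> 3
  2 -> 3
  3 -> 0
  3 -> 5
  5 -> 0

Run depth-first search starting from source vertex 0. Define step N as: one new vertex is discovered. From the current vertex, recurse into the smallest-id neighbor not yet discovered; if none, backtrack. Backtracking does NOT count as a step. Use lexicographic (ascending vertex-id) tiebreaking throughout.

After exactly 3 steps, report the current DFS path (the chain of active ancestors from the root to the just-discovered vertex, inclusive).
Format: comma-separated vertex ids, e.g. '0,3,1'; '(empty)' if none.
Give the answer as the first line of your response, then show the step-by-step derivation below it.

0,3,5

step 1: discover 0; path=0; order=0
step 2: discover 3; path=0>3; order=0,3
step 3: discover 5; path=0>3>5; order=0,3,5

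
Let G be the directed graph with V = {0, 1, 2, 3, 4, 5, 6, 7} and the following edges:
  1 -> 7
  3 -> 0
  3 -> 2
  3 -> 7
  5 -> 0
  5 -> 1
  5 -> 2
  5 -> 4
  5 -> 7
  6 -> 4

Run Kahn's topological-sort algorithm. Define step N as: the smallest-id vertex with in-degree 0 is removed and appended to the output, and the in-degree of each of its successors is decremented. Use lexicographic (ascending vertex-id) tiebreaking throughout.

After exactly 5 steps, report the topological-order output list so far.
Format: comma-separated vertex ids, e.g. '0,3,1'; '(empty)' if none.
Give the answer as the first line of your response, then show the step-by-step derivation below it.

3,5,0,1,2

step 1: output 3; order=[3]; indeg=(1,1,1,0,2,0,0,2)
step 2: output 5; order=[3,5]; indeg=(0,0,0,0,1,0,0,1)
step 3: output 0; order=[3,5,0]; indeg=(0,0,0,0,1,0,0,1)
step 4: output 1; order=[3,5,0,1]; indeg=(0,0,0,0,1,0,0,0)
step 5: output 2; order=[3,5,0,1,2]; indeg=(0,0,0,0,1,0,0,0)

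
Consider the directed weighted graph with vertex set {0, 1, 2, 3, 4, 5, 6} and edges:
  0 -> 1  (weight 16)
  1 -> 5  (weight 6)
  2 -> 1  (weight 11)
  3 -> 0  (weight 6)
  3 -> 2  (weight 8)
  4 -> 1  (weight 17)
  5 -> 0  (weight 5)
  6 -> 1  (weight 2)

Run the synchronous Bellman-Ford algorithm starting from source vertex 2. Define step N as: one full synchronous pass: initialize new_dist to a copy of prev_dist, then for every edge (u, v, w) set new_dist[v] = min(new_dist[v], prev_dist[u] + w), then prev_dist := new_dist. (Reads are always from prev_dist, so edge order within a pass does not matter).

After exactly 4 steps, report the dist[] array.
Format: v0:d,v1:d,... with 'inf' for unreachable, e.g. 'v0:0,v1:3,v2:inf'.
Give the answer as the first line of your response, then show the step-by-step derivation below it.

v0:22,v1:11,v2:0,v3:inf,v4:inf,v5:17,v6:inf

step 1: dist = v0:inf,v1:11,v2:0,v3:inf,v4:inf,v5:inf,v6:inf
step 2: dist = v0:inf,v1:11,v2:0,v3:inf,v4:inf,v5:17,v6:inf
step 3: dist = v0:22,v1:11,v2:0,v3:inf,v4:inf,v5:17,v6:inf
step 4: dist = v0:22,v1:11,v2:0,v3:inf,v4:inf,v5:17,v6:inf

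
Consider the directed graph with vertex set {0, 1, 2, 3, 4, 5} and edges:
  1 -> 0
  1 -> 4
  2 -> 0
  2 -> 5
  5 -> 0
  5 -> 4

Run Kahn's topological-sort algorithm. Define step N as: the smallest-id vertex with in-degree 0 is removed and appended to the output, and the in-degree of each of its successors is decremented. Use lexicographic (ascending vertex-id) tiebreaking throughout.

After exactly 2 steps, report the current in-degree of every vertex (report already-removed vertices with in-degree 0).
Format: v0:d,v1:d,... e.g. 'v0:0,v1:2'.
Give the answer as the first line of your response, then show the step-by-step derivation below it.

v0:1,v1:0,v2:0,v3:0,v4:1,v5:0

step 1: output 1; order=[1]; indeg=(2,0,0,0,1,1)
step 2: output 2; order=[1,2]; indeg=(1,0,0,0,1,0)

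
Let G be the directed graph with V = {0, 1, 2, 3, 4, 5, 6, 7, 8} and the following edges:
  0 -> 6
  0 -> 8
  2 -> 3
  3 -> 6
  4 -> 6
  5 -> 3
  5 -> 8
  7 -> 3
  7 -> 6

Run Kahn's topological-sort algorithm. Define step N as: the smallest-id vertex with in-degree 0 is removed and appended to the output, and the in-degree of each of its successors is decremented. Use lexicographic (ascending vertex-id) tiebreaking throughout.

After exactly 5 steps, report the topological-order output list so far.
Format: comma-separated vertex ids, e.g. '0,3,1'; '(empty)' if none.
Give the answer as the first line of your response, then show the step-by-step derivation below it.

0,1,2,4,5

step 1: output 0; order=[0]; indeg=(0,0,0,3,0,0,3,0,1)
step 2: output 1; order=[0,1]; indeg=(0,0,0,3,0,0,3,0,1)
step 3: output 2; order=[0,1,2]; indeg=(0,0,0,2,0,0,3,0,1)
step 4: output 4; order=[0,1,2,4]; indeg=(0,0,0,2,0,0,2,0,1)
step 5: output 5; order=[0,1,2,4,5]; indeg=(0,0,0,1,0,0,2,0,0)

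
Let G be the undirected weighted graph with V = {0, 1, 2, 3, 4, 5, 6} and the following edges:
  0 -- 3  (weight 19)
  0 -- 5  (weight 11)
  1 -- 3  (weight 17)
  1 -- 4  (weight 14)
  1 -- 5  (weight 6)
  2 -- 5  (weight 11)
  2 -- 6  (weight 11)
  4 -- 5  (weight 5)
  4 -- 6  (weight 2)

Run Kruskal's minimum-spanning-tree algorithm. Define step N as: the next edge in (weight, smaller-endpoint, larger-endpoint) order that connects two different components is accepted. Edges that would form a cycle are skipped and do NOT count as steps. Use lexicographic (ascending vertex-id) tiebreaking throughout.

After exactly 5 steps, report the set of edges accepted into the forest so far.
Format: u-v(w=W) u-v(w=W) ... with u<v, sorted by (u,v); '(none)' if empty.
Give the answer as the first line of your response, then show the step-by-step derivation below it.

0-5(w=11) 1-5(w=6) 2-5(w=11) 4-5(w=5) 4-6(w=2)

step 1: add edge 4-6 (w=2); MST = {4-6(w=2)}
step 2: add edge 4-5 (w=5); MST = {4-5(w=5) 4-6(w=2)}
step 3: add edge 1-5 (w=6); MST = {1-5(w=6) 4-5(w=5) 4-6(w=2)}
step 4: add edge 0-5 (w=11); MST = {0-5(w=11) 1-5(w=6) 4-5(w=5) 4-6(w=2)}
step 5: add edge 2-5 (w=11); MST = {0-5(w=11) 1-5(w=6) 2-5(w=11) 4-5(w=5) 4-6(w=2)}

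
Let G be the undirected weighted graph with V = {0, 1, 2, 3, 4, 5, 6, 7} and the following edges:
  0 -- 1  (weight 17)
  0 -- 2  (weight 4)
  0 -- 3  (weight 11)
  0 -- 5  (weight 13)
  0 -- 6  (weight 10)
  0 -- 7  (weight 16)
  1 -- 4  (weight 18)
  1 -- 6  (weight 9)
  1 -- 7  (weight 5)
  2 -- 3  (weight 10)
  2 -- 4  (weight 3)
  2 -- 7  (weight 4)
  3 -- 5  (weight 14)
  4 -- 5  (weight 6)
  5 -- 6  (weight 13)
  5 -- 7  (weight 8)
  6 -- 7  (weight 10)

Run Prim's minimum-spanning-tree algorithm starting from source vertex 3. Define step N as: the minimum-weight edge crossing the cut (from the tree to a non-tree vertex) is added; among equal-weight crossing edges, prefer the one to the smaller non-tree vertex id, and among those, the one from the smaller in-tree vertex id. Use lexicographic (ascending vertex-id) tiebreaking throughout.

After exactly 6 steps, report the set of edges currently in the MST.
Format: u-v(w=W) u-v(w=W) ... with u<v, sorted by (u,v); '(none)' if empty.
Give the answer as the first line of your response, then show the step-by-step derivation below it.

0-2(w=4) 1-7(w=5) 2-3(w=10) 2-4(w=3) 2-7(w=4) 4-5(w=6)

step 1: add edge 2-3 (w=10); MST = {2-3(w=10)}
step 2: add edge 2-4 (w=3); MST = {2-3(w=10) 2-4(w=3)}
step 3: add edge 0-2 (w=4); MST = {0-2(w=4) 2-3(w=10) 2-4(w=3)}
step 4: add edge 2-7 (w=4); MST = {0-2(w=4) 2-3(w=10) 2-4(w=3) 2-7(w=4)}
step 5: add edge 1-7 (w=5); MST = {0-2(w=4) 1-7(w=5) 2-3(w=10) 2-4(w=3) 2-7(w=4)}
step 6: add edge 4-5 (w=6); MST = {0-2(w=4) 1-7(w=5) 2-3(w=10) 2-4(w=3) 2-7(w=4) 4-5(w=6)}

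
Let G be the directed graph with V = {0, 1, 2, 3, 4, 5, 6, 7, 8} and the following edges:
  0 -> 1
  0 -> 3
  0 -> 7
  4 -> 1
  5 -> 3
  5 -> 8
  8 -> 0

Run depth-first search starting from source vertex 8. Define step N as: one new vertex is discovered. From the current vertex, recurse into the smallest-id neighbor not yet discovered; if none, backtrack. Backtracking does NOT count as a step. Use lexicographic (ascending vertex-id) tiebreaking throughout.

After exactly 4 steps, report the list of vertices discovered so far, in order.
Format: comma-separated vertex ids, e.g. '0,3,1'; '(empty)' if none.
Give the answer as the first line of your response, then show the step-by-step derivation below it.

8,0,1,3

step 1: discover 8; path=8; order=8
step 2: discover 0; path=8>0; order=8,0
step 3: discover 1; path=8>0>1; order=8,0,1
step 4: discover 3; path=8>0>3; order=8,0,1,3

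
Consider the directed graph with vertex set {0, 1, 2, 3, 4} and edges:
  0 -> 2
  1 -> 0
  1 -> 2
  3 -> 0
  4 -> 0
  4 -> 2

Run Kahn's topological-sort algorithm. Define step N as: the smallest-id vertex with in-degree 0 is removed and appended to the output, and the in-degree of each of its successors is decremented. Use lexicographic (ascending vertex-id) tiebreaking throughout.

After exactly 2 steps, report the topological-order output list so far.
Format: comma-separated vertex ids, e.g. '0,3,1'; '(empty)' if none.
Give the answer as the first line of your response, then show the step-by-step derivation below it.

1,3

step 1: output 1; order=[1]; indeg=(2,0,2,0,0)
step 2: output 3; order=[1,3]; indeg=(1,0,2,0,0)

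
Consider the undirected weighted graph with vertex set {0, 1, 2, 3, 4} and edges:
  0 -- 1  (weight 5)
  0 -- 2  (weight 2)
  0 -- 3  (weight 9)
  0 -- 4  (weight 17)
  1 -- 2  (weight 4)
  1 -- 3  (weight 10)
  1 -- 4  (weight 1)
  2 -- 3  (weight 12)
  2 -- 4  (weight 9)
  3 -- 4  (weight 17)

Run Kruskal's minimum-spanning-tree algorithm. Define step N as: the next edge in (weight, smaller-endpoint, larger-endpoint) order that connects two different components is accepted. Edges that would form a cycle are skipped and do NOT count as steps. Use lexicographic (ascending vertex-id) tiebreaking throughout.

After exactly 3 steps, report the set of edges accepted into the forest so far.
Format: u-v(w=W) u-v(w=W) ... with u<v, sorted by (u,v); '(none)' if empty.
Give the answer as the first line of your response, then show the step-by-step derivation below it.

0-2(w=2) 1-2(w=4) 1-4(w=1)

step 1: add edge 1-4 (w=1); MST = {1-4(w=1)}
step 2: add edge 0-2 (w=2); MST = {0-2(w=2) 1-4(w=1)}
step 3: add edge 1-2 (w=4); MST = {0-2(w=2) 1-2(w=4) 1-4(w=1)}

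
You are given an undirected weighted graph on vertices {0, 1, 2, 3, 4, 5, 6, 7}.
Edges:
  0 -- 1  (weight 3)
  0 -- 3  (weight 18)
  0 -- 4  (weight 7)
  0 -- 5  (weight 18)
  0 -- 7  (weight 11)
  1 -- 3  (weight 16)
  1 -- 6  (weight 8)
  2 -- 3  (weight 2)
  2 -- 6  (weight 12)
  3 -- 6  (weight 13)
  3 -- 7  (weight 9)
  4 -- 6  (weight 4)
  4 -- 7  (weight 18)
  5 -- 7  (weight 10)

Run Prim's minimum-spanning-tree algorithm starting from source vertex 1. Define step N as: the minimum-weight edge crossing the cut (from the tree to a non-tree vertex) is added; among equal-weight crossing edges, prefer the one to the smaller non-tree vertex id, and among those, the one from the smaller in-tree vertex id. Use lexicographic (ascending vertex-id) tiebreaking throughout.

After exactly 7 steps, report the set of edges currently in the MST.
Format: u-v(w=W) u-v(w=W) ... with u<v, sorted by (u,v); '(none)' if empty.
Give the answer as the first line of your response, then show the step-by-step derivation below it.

0-1(w=3) 0-4(w=7) 0-7(w=11) 2-3(w=2) 3-7(w=9) 4-6(w=4) 5-7(w=10)

step 1: add edge 0-1 (w=3); MST = {0-1(w=3)}
step 2: add edge 0-4 (w=7); MST = {0-1(w=3) 0-4(w=7)}
step 3: add edge 4-6 (w=4); MST = {0-1(w=3) 0-4(w=7) 4-6(w=4)}
step 4: add edge 0-7 (w=11); MST = {0-1(w=3) 0-4(w=7) 0-7(w=11) 4-6(w=4)}
step 5: add edge 3-7 (w=9); MST = {0-1(w=3) 0-4(w=7) 0-7(w=11) 3-7(w=9) 4-6(w=4)}
step 6: add edge 2-3 (w=2); MST = {0-1(w=3) 0-4(w=7) 0-7(w=11) 2-3(w=2) 3-7(w=9) 4-6(w=4)}
step 7: add edge 5-7 (w=10); MST = {0-1(w=3) 0-4(w=7) 0-7(w=11) 2-3(w=2) 3-7(w=9) 4-6(w=4) 5-7(w=10)}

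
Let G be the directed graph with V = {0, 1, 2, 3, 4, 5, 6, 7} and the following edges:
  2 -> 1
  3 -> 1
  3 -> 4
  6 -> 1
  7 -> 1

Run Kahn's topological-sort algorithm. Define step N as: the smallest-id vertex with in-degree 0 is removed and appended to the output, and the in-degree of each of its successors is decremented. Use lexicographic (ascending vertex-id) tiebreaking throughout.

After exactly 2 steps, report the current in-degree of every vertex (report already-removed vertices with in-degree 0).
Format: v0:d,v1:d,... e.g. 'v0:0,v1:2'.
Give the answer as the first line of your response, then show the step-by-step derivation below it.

v0:0,v1:3,v2:0,v3:0,v4:1,v5:0,v6:0,v7:0

step 1: output 0; order=[0]; indeg=(0,4,0,0,1,0,0,0)
step 2: output 2; order=[0,2]; indeg=(0,3,0,0,1,0,0,0)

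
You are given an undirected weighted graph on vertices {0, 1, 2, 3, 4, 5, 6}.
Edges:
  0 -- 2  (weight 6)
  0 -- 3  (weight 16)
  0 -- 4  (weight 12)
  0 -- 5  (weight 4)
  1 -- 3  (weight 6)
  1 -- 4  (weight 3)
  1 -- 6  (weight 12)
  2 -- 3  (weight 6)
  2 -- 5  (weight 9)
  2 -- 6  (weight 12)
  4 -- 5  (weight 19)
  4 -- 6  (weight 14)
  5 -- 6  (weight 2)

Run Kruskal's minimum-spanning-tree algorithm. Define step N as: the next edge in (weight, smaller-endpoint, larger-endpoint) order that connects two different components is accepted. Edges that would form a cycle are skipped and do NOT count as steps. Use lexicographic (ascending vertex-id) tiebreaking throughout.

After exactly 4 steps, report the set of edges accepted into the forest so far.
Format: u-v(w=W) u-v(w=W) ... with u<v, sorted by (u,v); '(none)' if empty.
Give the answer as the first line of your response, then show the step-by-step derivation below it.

0-2(w=6) 0-5(w=4) 1-4(w=3) 5-6(w=2)

step 1: add edge 5-6 (w=2); MST = {5-6(w=2)}
step 2: add edge 1-4 (w=3); MST = {1-4(w=3) 5-6(w=2)}
step 3: add edge 0-5 (w=4); MST = {0-5(w=4) 1-4(w=3) 5-6(w=2)}
step 4: add edge 0-2 (w=6); MST = {0-2(w=6) 0-5(w=4) 1-4(w=3) 5-6(w=2)}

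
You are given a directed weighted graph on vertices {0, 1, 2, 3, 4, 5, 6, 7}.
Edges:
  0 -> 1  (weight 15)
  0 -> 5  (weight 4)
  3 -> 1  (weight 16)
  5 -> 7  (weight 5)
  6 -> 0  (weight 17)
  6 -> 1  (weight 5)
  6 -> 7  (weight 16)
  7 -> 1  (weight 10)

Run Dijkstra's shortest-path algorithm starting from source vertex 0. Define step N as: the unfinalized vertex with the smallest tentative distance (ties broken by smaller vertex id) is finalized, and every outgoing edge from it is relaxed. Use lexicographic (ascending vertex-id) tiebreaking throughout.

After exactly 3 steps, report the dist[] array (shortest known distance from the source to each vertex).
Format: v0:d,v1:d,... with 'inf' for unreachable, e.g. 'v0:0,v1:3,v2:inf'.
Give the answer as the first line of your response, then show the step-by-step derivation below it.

v0:0,v1:15,v2:inf,v3:inf,v4:inf,v5:4,v6:inf,v7:9

step 1: dist = v0:0,v1:15,v2:inf,v3:inf,v4:inf,v5:4,v6:inf,v7:inf
step 2: dist = v0:0,v1:15,v2:inf,v3:inf,v4:inf,v5:4,v6:inf,v7:9
step 3: dist = v0:0,v1:15,v2:inf,v3:inf,v4:inf,v5:4,v6:inf,v7:9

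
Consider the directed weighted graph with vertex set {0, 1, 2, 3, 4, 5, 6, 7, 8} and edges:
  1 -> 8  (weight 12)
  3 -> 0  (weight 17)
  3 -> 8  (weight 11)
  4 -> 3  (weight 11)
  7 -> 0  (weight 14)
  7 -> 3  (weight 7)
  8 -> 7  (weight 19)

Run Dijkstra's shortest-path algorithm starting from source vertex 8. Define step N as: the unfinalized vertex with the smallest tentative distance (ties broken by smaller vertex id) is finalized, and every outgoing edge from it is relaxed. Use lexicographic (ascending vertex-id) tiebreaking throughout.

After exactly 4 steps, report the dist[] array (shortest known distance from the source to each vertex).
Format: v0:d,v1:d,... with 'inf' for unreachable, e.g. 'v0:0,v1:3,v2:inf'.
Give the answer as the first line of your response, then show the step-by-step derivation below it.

v0:33,v1:inf,v2:inf,v3:26,v4:inf,v5:inf,v6:inf,v7:19,v8:0

step 1: dist = v0:inf,v1:inf,v2:inf,v3:inf,v4:inf,v5:inf,v6:inf,v7:19,v8:0
step 2: dist = v0:33,v1:inf,v2:inf,v3:26,v4:inf,v5:inf,v6:inf,v7:19,v8:0
step 3: dist = v0:33,v1:inf,v2:inf,v3:26,v4:inf,v5:inf,v6:inf,v7:19,v8:0
step 4: dist = v0:33,v1:inf,v2:inf,v3:26,v4:inf,v5:inf,v6:inf,v7:19,v8:0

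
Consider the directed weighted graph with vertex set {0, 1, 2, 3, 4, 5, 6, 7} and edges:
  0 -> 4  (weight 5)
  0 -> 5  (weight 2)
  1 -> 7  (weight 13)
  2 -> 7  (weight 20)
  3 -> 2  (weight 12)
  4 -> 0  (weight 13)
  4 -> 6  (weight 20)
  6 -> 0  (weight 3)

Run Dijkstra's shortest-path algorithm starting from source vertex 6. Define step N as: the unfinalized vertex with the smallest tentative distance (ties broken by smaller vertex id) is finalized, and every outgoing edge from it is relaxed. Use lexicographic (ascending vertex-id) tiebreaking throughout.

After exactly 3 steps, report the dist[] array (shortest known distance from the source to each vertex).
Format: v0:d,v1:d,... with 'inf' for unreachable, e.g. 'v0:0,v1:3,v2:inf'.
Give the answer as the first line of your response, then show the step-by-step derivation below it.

v0:3,v1:inf,v2:inf,v3:inf,v4:8,v5:5,v6:0,v7:inf

step 1: dist = v0:3,v1:inf,v2:inf,v3:inf,v4:inf,v5:inf,v6:0,v7:inf
step 2: dist = v0:3,v1:inf,v2:inf,v3:inf,v4:8,v5:5,v6:0,v7:inf
step 3: dist = v0:3,v1:inf,v2:inf,v3:inf,v4:8,v5:5,v6:0,v7:inf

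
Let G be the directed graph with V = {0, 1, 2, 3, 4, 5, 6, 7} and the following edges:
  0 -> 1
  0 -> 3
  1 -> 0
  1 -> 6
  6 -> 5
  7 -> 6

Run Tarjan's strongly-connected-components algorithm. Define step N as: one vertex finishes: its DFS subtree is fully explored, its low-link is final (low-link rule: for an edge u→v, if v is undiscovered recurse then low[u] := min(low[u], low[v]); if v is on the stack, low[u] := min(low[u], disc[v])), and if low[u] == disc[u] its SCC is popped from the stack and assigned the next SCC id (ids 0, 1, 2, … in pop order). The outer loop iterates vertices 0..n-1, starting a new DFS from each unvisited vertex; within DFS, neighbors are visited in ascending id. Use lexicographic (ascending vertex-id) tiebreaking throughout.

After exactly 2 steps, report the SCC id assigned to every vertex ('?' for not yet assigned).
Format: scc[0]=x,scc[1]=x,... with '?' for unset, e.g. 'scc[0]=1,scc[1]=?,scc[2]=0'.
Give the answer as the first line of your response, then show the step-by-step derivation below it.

scc[0]=?,scc[1]=?,scc[2]=?,scc[3]=?,scc[4]=?,scc[5]=0,scc[6]=1,scc[7]=?

step 1: low=(low[0]=0,low[1]=0,low[2]=?,low[3]=?,low[4]=?,low[5]=3,low[6]=2,low[7]=?); scc=(scc[0]=?,scc[1]=?,scc[2]=?,scc[3]=?,scc[4]=?,scc[5]=0,scc[6]=?,scc[7]=?)
step 2: low=(low[0]=0,low[1]=0,low[2]=?,low[3]=?,low[4]=?,low[5]=3,low[6]=2,low[7]=?); scc=(scc[0]=?,scc[1]=?,scc[2]=?,scc[3]=?,scc[4]=?,scc[5]=0,scc[6]=1,scc[7]=?)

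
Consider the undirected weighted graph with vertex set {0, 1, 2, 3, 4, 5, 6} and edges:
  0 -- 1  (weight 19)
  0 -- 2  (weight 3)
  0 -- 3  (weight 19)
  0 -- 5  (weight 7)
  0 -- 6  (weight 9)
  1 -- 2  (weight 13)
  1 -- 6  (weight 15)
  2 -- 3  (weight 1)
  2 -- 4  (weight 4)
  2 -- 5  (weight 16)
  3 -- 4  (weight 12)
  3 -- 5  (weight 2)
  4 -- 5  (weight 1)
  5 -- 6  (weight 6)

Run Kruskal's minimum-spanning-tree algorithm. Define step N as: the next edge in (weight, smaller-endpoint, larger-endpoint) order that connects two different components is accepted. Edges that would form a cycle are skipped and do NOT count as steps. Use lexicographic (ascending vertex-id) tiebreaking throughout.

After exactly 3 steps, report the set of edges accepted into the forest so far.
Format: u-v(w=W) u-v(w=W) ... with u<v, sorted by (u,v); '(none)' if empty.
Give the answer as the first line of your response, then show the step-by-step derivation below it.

2-3(w=1) 3-5(w=2) 4-5(w=1)

step 1: add edge 2-3 (w=1); MST = {2-3(w=1)}
step 2: add edge 4-5 (w=1); MST = {2-3(w=1) 4-5(w=1)}
step 3: add edge 3-5 (w=2); MST = {2-3(w=1) 3-5(w=2) 4-5(w=1)}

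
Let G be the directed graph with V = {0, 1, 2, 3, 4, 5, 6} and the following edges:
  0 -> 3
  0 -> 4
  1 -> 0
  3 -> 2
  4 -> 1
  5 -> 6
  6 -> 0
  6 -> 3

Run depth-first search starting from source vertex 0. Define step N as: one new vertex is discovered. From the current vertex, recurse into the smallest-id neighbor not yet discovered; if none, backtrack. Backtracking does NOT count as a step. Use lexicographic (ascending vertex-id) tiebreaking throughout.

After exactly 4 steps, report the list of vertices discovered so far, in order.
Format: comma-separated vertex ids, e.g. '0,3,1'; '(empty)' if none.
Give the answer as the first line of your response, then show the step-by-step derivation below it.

0,3,2,4

step 1: discover 0; path=0; order=0
step 2: discover 3; path=0>3; order=0,3
step 3: discover 2; path=0>3>2; order=0,3,2
step 4: discover 4; path=0>4; order=0,3,2,4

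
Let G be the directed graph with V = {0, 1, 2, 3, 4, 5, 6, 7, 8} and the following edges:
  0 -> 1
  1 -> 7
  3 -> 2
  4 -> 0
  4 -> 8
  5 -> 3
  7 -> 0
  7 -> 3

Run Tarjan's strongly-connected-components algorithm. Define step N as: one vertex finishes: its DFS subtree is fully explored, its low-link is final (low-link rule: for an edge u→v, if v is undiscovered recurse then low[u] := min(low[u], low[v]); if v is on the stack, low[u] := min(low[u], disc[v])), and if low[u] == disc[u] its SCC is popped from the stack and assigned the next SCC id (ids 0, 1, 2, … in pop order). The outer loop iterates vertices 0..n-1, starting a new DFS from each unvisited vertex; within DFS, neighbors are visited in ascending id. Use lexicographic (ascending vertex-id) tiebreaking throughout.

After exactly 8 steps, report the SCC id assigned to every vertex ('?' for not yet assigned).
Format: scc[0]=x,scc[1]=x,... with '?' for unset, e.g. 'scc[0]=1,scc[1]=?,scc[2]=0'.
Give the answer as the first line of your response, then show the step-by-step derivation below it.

scc[0]=2,scc[1]=2,scc[2]=0,scc[3]=1,scc[4]=4,scc[5]=5,scc[6]=?,scc[7]=2,scc[8]=3

step 1: low=(low[0]=0,low[1]=1,low[2]=4,low[3]=3,low[4]=?,low[5]=?,low[6]=?,low[7]=0,low[8]=?); scc=(scc[0]=?,scc[1]=?,scc[2]=0,scc[3]=?,scc[4]=?,scc[5]=?,scc[6]=?,scc[7]=?,scc[8]=?)
step 2: low=(low[0]=0,low[1]=1,low[2]=4,low[3]=3,low[4]=?,low[5]=?,low[6]=?,low[7]=0,low[8]=?); scc=(scc[0]=?,scc[1]=?,scc[2]=0,scc[3]=1,scc[4]=?,scc[5]=?,scc[6]=?,scc[7]=?,scc[8]=?)
step 3: low=(low[0]=0,low[1]=1,low[2]=4,low[3]=3,low[4]=?,low[5]=?,low[6]=?,low[7]=0,low[8]=?); scc=(scc[0]=?,scc[1]=?,scc[2]=0,scc[3]=1,scc[4]=?,scc[5]=?,scc[6]=?,scc[7]=?,scc[8]=?)
step 4: low=(low[0]=0,low[1]=0,low[2]=4,low[3]=3,low[4]=?,low[5]=?,low[6]=?,low[7]=0,low[8]=?); scc=(scc[0]=?,scc[1]=?,scc[2]=0,scc[3]=1,scc[4]=?,scc[5]=?,scc[6]=?,scc[7]=?,scc[8]=?)
step 5: low=(low[0]=0,low[1]=0,low[2]=4,low[3]=3,low[4]=?,low[5]=?,low[6]=?,low[7]=0,low[8]=?); scc=(scc[0]=2,scc[1]=2,scc[2]=0,scc[3]=1,scc[4]=?,scc[5]=?,scc[6]=?,scc[7]=2,scc[8]=?)
step 6: low=(low[0]=0,low[1]=0,low[2]=4,low[3]=3,low[4]=5,low[5]=?,low[6]=?,low[7]=0,low[8]=6); scc=(scc[0]=2,scc[1]=2,scc[2]=0,scc[3]=1,scc[4]=?,scc[5]=?,scc[6]=?,scc[7]=2,scc[8]=3)
step 7: low=(low[0]=0,low[1]=0,low[2]=4,low[3]=3,low[4]=5,low[5]=?,low[6]=?,low[7]=0,low[8]=6); scc=(scc[0]=2,scc[1]=2,scc[2]=0,scc[3]=1,scc[4]=4,scc[5]=?,scc[6]=?,scc[7]=2,scc[8]=3)
step 8: low=(low[0]=0,low[1]=0,low[2]=4,low[3]=3,low[4]=5,low[5]=7,low[6]=?,low[7]=0,low[8]=6); scc=(scc[0]=2,scc[1]=2,scc[2]=0,scc[3]=1,scc[4]=4,scc[5]=5,scc[6]=?,scc[7]=2,scc[8]=3)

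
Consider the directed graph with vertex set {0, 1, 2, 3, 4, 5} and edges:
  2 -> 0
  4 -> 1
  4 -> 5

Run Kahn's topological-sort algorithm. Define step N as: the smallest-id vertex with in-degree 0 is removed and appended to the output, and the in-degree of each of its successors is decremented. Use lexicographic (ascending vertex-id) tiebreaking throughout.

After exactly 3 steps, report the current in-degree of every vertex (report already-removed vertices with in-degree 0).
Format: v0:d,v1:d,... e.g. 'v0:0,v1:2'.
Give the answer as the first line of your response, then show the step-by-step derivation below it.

v0:0,v1:1,v2:0,v3:0,v4:0,v5:1

step 1: output 2; order=[2]; indeg=(0,1,0,0,0,1)
step 2: output 0; order=[2,0]; indeg=(0,1,0,0,0,1)
step 3: output 3; order=[2,0,3]; indeg=(0,1,0,0,0,1)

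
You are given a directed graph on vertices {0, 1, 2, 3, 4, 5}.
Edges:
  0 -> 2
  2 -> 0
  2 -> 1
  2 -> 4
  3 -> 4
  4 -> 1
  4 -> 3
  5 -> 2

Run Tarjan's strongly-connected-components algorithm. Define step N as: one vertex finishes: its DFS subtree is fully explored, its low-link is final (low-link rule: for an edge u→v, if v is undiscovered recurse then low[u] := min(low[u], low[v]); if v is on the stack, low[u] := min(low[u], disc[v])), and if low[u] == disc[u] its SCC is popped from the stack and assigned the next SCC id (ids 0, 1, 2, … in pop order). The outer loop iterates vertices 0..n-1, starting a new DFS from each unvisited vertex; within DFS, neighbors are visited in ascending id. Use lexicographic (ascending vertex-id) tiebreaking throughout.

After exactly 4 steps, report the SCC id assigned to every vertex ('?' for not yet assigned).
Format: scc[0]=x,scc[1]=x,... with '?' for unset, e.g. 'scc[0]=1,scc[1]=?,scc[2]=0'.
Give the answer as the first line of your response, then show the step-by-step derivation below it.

scc[0]=?,scc[1]=0,scc[2]=?,scc[3]=1,scc[4]=1,scc[5]=?

step 1: low=(low[0]=0,low[1]=2,low[2]=0,low[3]=?,low[4]=?,low[5]=?); scc=(scc[0]=?,scc[1]=0,scc[2]=?,scc[3]=?,scc[4]=?,scc[5]=?)
step 2: low=(low[0]=0,low[1]=2,low[2]=0,low[3]=3,low[4]=3,low[5]=?); scc=(scc[0]=?,scc[1]=0,scc[2]=?,scc[3]=?,scc[4]=?,scc[5]=?)
step 3: low=(low[0]=0,low[1]=2,low[2]=0,low[3]=3,low[4]=3,low[5]=?); scc=(scc[0]=?,scc[1]=0,scc[2]=?,scc[3]=1,scc[4]=1,scc[5]=?)
step 4: low=(low[0]=0,low[1]=2,low[2]=0,low[3]=3,low[4]=3,low[5]=?); scc=(scc[0]=?,scc[1]=0,scc[2]=?,scc[3]=1,scc[4]=1,scc[5]=?)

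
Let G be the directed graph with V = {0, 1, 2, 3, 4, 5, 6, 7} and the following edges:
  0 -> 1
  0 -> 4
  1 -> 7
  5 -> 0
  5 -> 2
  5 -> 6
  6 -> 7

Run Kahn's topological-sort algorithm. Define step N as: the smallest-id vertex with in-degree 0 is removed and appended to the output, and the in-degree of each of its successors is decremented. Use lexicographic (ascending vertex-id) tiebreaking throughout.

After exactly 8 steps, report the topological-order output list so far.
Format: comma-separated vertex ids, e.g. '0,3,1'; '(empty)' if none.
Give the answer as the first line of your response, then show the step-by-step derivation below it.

3,5,0,1,2,4,6,7

step 1: output 3; order=[3]; indeg=(1,1,1,0,1,0,1,2)
step 2: output 5; order=[3,5]; indeg=(0,1,0,0,1,0,0,2)
step 3: output 0; order=[3,5,0]; indeg=(0,0,0,0,0,0,0,2)
step 4: output 1; order=[3,5,0,1]; indeg=(0,0,0,0,0,0,0,1)
step 5: output 2; order=[3,5,0,1,2]; indeg=(0,0,0,0,0,0,0,1)
step 6: output 4; order=[3,5,0,1,2,4]; indeg=(0,0,0,0,0,0,0,1)
step 7: output 6; order=[3,5,0,1,2,4,6]; indeg=(0,0,0,0,0,0,0,0)
step 8: output 7; order=[3,5,0,1,2,4,6,7]; indeg=(0,0,0,0,0,0,0,0)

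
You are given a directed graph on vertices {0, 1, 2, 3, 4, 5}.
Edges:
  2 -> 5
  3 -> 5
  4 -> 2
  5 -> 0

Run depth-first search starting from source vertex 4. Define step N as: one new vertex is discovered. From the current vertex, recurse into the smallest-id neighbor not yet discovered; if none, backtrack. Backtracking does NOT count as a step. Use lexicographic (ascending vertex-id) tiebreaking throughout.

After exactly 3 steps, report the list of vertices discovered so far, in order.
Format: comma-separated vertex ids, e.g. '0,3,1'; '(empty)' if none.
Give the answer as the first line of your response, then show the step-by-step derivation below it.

4,2,5

step 1: discover 4; path=4; order=4
step 2: discover 2; path=4>2; order=4,2
step 3: discover 5; path=4>2>5; order=4,2,5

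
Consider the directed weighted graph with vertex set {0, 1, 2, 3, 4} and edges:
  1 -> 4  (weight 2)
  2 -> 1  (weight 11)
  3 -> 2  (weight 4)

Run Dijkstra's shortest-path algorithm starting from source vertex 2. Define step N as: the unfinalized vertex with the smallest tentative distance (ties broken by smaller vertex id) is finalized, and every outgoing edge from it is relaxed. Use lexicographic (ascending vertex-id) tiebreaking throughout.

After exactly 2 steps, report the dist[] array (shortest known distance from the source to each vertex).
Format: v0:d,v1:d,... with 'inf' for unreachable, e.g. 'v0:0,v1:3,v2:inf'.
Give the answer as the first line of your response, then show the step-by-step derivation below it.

v0:inf,v1:11,v2:0,v3:inf,v4:13

step 1: dist = v0:inf,v1:11,v2:0,v3:inf,v4:inf
step 2: dist = v0:inf,v1:11,v2:0,v3:inf,v4:13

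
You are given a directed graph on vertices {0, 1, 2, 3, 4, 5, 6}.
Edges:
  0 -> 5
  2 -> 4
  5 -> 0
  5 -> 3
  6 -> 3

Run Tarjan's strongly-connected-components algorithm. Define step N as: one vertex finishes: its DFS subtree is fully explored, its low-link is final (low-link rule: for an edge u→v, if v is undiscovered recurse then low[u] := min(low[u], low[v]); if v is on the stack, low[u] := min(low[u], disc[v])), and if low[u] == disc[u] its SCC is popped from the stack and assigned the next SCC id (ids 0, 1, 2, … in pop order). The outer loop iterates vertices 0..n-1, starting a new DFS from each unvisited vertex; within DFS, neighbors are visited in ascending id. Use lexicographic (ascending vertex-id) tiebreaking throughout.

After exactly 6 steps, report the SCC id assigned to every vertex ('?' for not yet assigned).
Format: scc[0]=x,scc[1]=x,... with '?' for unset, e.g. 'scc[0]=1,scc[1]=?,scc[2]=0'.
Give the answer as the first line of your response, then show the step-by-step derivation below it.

scc[0]=1,scc[1]=2,scc[2]=4,scc[3]=0,scc[4]=3,scc[5]=1,scc[6]=?

step 1: low=(low[0]=0,low[1]=?,low[2]=?,low[3]=2,low[4]=?,low[5]=0,low[6]=?); scc=(scc[0]=?,scc[1]=?,scc[2]=?,scc[3]=0,scc[4]=?,scc[5]=?,scc[6]=?)
step 2: low=(low[0]=0,low[1]=?,low[2]=?,low[3]=2,low[4]=?,low[5]=0,low[6]=?); scc=(scc[0]=?,scc[1]=?,scc[2]=?,scc[3]=0,scc[4]=?,scc[5]=?,scc[6]=?)
step 3: low=(low[0]=0,low[1]=?,low[2]=?,low[3]=2,low[4]=?,low[5]=0,low[6]=?); scc=(scc[0]=1,scc[1]=?,scc[2]=?,scc[3]=0,scc[4]=?,scc[5]=1,scc[6]=?)
step 4: low=(low[0]=0,low[1]=3,low[2]=?,low[3]=2,low[4]=?,low[5]=0,low[6]=?); scc=(scc[0]=1,scc[1]=2,scc[2]=?,scc[3]=0,scc[4]=?,scc[5]=1,scc[6]=?)
step 5: low=(low[0]=0,low[1]=3,low[2]=4,low[3]=2,low[4]=5,low[5]=0,low[6]=?); scc=(scc[0]=1,scc[1]=2,scc[2]=?,scc[3]=0,scc[4]=3,scc[5]=1,scc[6]=?)
step 6: low=(low[0]=0,low[1]=3,low[2]=4,low[3]=2,low[4]=5,low[5]=0,low[6]=?); scc=(scc[0]=1,scc[1]=2,scc[2]=4,scc[3]=0,scc[4]=3,scc[5]=1,scc[6]=?)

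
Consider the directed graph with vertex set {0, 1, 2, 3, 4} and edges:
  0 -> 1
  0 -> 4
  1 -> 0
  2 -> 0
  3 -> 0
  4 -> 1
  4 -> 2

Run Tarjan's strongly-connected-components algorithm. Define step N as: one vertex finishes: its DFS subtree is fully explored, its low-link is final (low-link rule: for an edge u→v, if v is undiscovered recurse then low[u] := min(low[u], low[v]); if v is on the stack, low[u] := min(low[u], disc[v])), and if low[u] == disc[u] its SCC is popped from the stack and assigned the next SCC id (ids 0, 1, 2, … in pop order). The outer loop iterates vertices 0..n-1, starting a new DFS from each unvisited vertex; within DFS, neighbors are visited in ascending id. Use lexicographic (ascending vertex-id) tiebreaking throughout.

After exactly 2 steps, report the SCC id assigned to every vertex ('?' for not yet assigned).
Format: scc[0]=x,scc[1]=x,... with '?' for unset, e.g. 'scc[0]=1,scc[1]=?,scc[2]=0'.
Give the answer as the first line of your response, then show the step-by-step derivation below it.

scc[0]=?,scc[1]=?,scc[2]=?,scc[3]=?,scc[4]=?

step 1: low=(low[0]=0,low[1]=0,low[2]=?,low[3]=?,low[4]=?); scc=(scc[0]=?,scc[1]=?,scc[2]=?,scc[3]=?,scc[4]=?)
step 2: low=(low[0]=0,low[1]=0,low[2]=0,low[3]=?,low[4]=1); scc=(scc[0]=?,scc[1]=?,scc[2]=?,scc[3]=?,scc[4]=?)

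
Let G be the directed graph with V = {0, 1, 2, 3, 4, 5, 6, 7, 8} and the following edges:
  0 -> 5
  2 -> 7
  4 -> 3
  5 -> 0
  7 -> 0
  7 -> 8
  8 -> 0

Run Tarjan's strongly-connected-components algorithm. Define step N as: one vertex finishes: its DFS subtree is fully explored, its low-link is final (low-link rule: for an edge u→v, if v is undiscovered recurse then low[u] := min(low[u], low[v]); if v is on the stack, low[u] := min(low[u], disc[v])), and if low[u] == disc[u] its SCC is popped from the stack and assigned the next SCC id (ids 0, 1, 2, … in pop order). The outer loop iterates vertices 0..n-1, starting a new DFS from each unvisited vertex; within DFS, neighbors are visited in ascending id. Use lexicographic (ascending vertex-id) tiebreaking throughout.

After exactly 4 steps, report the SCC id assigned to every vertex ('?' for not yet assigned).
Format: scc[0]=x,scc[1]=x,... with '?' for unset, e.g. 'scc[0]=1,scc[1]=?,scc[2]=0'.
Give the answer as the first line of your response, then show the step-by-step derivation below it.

scc[0]=0,scc[1]=1,scc[2]=?,scc[3]=?,scc[4]=?,scc[5]=0,scc[6]=?,scc[7]=?,scc[8]=2

step 1: low=(low[0]=0,low[1]=?,low[2]=?,low[3]=?,low[4]=?,low[5]=0,low[6]=?,low[7]=?,low[8]=?); scc=(scc[0]=?,scc[1]=?,scc[2]=?,scc[3]=?,scc[4]=?,scc[5]=?,scc[6]=?,scc[7]=?,scc[8]=?)
step 2: low=(low[0]=0,low[1]=?,low[2]=?,low[3]=?,low[4]=?,low[5]=0,low[6]=?,low[7]=?,low[8]=?); scc=(scc[0]=0,scc[1]=?,scc[2]=?,scc[3]=?,scc[4]=?,scc[5]=0,scc[6]=?,scc[7]=?,scc[8]=?)
step 3: low=(low[0]=0,low[1]=2,low[2]=?,low[3]=?,low[4]=?,low[5]=0,low[6]=?,low[7]=?,low[8]=?); scc=(scc[0]=0,scc[1]=1,scc[2]=?,scc[3]=?,scc[4]=?,scc[5]=0,scc[6]=?,scc[7]=?,scc[8]=?)
step 4: low=(low[0]=0,low[1]=2,low[2]=3,low[3]=?,low[4]=?,low[5]=0,low[6]=?,low[7]=4,low[8]=5); scc=(scc[0]=0,scc[1]=1,scc[2]=?,scc[3]=?,scc[4]=?,scc[5]=0,scc[6]=?,scc[7]=?,scc[8]=2)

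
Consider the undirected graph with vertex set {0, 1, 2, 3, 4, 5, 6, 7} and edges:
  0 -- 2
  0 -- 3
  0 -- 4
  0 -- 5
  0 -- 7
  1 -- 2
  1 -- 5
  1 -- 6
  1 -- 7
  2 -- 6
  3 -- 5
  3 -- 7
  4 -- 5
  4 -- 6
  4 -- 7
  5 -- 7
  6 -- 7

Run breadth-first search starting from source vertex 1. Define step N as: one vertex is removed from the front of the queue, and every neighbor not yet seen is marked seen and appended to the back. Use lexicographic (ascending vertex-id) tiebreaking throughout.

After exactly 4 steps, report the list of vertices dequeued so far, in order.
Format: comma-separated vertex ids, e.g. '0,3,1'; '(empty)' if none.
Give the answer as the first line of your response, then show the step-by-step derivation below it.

1,2,5,6

step 1: dequeue 1; queue=[2,5,6,7]; order=1
step 2: dequeue 2; queue=[5,6,7,0]; order=1,2
step 3: dequeue 5; queue=[6,7,0,3,4]; order=1,2,5
step 4: dequeue 6; queue=[7,0,3,4]; order=1,2,5,6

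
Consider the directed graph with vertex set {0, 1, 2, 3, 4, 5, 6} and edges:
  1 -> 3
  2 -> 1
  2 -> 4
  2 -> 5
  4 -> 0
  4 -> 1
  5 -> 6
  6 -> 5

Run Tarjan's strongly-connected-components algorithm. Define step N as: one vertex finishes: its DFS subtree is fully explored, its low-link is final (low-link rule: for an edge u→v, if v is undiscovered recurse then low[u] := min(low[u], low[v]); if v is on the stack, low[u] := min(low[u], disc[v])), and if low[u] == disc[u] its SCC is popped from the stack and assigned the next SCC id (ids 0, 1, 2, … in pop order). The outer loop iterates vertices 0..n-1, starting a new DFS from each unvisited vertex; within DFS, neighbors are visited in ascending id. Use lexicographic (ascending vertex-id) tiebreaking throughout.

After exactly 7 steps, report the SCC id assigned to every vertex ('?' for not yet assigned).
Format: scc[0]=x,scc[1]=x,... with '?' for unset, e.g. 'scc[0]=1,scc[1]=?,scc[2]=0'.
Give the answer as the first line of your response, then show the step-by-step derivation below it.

scc[0]=0,scc[1]=2,scc[2]=5,scc[3]=1,scc[4]=3,scc[5]=4,scc[6]=4

step 1: low=(low[0]=0,low[1]=?,low[2]=?,low[3]=?,low[4]=?,low[5]=?,low[6]=?); scc=(scc[0]=0,scc[1]=?,scc[2]=?,scc[3]=?,scc[4]=?,scc[5]=?,scc[6]=?)
step 2: low=(low[0]=0,low[1]=1,low[2]=?,low[3]=2,low[4]=?,low[5]=?,low[6]=?); scc=(scc[0]=0,scc[1]=?,scc[2]=?,scc[3]=1,scc[4]=?,scc[5]=?,scc[6]=?)
step 3: low=(low[0]=0,low[1]=1,low[2]=?,low[3]=2,low[4]=?,low[5]=?,low[6]=?); scc=(scc[0]=0,scc[1]=2,scc[2]=?,scc[3]=1,scc[4]=?,scc[5]=?,scc[6]=?)
step 4: low=(low[0]=0,low[1]=1,low[2]=3,low[3]=2,low[4]=4,low[5]=?,low[6]=?); scc=(scc[0]=0,scc[1]=2,scc[2]=?,scc[3]=1,scc[4]=3,scc[5]=?,scc[6]=?)
step 5: low=(low[0]=0,low[1]=1,low[2]=3,low[3]=2,low[4]=4,low[5]=5,low[6]=5); scc=(scc[0]=0,scc[1]=2,scc[2]=?,scc[3]=1,scc[4]=3,scc[5]=?,scc[6]=?)
step 6: low=(low[0]=0,low[1]=1,low[2]=3,low[3]=2,low[4]=4,low[5]=5,low[6]=5); scc=(scc[0]=0,scc[1]=2,scc[2]=?,scc[3]=1,scc[4]=3,scc[5]=4,scc[6]=4)
step 7: low=(low[0]=0,low[1]=1,low[2]=3,low[3]=2,low[4]=4,low[5]=5,low[6]=5); scc=(scc[0]=0,scc[1]=2,scc[2]=5,scc[3]=1,scc[4]=3,scc[5]=4,scc[6]=4)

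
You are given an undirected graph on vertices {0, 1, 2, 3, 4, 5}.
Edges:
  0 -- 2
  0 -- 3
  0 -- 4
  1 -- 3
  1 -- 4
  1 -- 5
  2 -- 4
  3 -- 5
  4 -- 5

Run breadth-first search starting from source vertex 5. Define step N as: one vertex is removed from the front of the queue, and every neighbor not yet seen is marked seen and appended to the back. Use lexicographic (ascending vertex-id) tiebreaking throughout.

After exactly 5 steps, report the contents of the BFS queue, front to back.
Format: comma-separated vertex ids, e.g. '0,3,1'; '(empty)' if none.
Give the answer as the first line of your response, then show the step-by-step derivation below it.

2

step 1: dequeue 5; queue=[1,3,4]; order=5
step 2: dequeue 1; queue=[3,4]; order=5,1
step 3: dequeue 3; queue=[4,0]; order=5,1,3
step 4: dequeue 4; queue=[0,2]; order=5,1,3,4
step 5: dequeue 0; queue=[2]; order=5,1,3,4,0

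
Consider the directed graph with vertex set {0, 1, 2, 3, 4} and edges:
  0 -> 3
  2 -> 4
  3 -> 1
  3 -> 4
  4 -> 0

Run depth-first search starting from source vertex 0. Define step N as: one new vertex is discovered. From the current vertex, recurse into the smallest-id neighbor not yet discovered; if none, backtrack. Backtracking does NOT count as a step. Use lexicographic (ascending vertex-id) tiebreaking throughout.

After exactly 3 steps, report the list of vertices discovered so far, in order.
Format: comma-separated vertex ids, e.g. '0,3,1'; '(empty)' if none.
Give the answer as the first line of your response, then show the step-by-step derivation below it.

0,3,1

step 1: discover 0; path=0; order=0
step 2: discover 3; path=0>3; order=0,3
step 3: discover 1; path=0>3>1; order=0,3,1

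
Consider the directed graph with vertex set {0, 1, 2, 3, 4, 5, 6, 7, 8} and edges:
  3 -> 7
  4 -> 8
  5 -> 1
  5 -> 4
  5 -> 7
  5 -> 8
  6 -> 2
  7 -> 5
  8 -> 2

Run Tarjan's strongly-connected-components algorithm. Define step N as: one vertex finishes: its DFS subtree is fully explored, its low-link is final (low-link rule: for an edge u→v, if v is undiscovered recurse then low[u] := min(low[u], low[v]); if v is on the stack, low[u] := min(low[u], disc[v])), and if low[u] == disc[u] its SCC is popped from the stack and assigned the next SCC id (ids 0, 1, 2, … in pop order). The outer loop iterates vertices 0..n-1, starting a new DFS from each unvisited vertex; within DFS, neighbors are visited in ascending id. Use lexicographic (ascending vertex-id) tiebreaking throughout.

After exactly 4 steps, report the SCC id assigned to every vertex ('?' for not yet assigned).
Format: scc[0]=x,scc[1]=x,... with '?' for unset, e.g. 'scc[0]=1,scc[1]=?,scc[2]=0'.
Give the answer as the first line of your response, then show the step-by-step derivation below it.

scc[0]=0,scc[1]=1,scc[2]=2,scc[3]=?,scc[4]=?,scc[5]=?,scc[6]=?,scc[7]=?,scc[8]=3

step 1: low=(low[0]=0,low[1]=?,low[2]=?,low[3]=?,low[4]=?,low[5]=?,low[6]=?,low[7]=?,low[8]=?); scc=(scc[0]=0,scc[1]=?,scc[2]=?,scc[3]=?,scc[4]=?,scc[5]=?,scc[6]=?,scc[7]=?,scc[8]=?)
step 2: low=(low[0]=0,low[1]=1,low[2]=?,low[3]=?,low[4]=?,low[5]=?,low[6]=?,low[7]=?,low[8]=?); scc=(scc[0]=0,scc[1]=1,scc[2]=?,scc[3]=?,scc[4]=?,scc[5]=?,scc[6]=?,scc[7]=?,scc[8]=?)
step 3: low=(low[0]=0,low[1]=1,low[2]=2,low[3]=?,low[4]=?,low[5]=?,low[6]=?,low[7]=?,low[8]=?); scc=(scc[0]=0,scc[1]=1,scc[2]=2,scc[3]=?,scc[4]=?,scc[5]=?,scc[6]=?,scc[7]=?,scc[8]=?)
step 4: low=(low[0]=0,low[1]=1,low[2]=2,low[3]=3,low[4]=6,low[5]=5,low[6]=?,low[7]=4,low[8]=7); scc=(scc[0]=0,scc[1]=1,scc[2]=2,scc[3]=?,scc[4]=?,scc[5]=?,scc[6]=?,scc[7]=?,scc[8]=3)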